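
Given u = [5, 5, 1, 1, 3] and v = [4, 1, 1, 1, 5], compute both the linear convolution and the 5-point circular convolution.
Linear: y_lin[0] = 5×4 = 20; y_lin[1] = 5×1 + 5×4 = 25; y_lin[2] = 5×1 + 5×1 + 1×4 = 14; y_lin[3] = 5×1 + 5×1 + 1×1 + 1×4 = 15; y_lin[4] = 5×5 + 5×1 + 1×1 + 1×1 + 3×4 = 44; y_lin[5] = 5×5 + 1×1 + 1×1 + 3×1 = 30; y_lin[6] = 1×5 + 1×1 + 3×1 = 9; y_lin[7] = 1×5 + 3×1 = 8; y_lin[8] = 3×5 = 15 → [20, 25, 14, 15, 44, 30, 9, 8, 15]. Circular (length 5): y[0] = 5×4 + 5×5 + 1×1 + 1×1 + 3×1 = 50; y[1] = 5×1 + 5×4 + 1×5 + 1×1 + 3×1 = 34; y[2] = 5×1 + 5×1 + 1×4 + 1×5 + 3×1 = 22; y[3] = 5×1 + 5×1 + 1×1 + 1×4 + 3×5 = 30; y[4] = 5×5 + 5×1 + 1×1 + 1×1 + 3×4 = 44 → [50, 34, 22, 30, 44]

Linear: [20, 25, 14, 15, 44, 30, 9, 8, 15], Circular: [50, 34, 22, 30, 44]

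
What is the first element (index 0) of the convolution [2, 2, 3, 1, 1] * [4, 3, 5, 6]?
Use y[k] = Σ_i a[i]·b[k-i] at k=0. y[0] = 2×4 = 8

8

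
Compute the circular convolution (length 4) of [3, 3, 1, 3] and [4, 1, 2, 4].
Use y[k] = Σ_j u[j]·v[(k-j) mod 4]. y[0] = 3×4 + 3×4 + 1×2 + 3×1 = 29; y[1] = 3×1 + 3×4 + 1×4 + 3×2 = 25; y[2] = 3×2 + 3×1 + 1×4 + 3×4 = 25; y[3] = 3×4 + 3×2 + 1×1 + 3×4 = 31. Result: [29, 25, 25, 31]

[29, 25, 25, 31]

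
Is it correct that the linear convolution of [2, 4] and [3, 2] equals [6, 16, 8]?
Recompute linear convolution of [2, 4] and [3, 2]: y[0] = 2×3 = 6; y[1] = 2×2 + 4×3 = 16; y[2] = 4×2 = 8 → [6, 16, 8]. Given [6, 16, 8] matches, so answer: Yes

Yes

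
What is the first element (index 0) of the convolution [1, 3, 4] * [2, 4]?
Use y[k] = Σ_i a[i]·b[k-i] at k=0. y[0] = 1×2 = 2

2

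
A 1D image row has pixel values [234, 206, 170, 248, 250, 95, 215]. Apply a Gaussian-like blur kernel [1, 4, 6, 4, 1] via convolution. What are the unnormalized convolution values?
Convolve image row [234, 206, 170, 248, 250, 95, 215] with kernel [1, 4, 6, 4, 1]: y[0] = 234×1 = 234; y[1] = 234×4 + 206×1 = 1142; y[2] = 234×6 + 206×4 + 170×1 = 2398; y[3] = 234×4 + 206×6 + 170×4 + 248×1 = 3100; y[4] = 234×1 + 206×4 + 170×6 + 248×4 + 250×1 = 3320; y[5] = 206×1 + 170×4 + 248×6 + 250×4 + 95×1 = 3469; y[6] = 170×1 + 248×4 + 250×6 + 95×4 + 215×1 = 3257; y[7] = 248×1 + 250×4 + 95×6 + 215×4 = 2678; y[8] = 250×1 + 95×4 + 215×6 = 1920; y[9] = 95×1 + 215×4 = 955; y[10] = 215×1 = 215 → [234, 1142, 2398, 3100, 3320, 3469, 3257, 2678, 1920, 955, 215]. Normalization factor = sum(kernel) = 16.

[234, 1142, 2398, 3100, 3320, 3469, 3257, 2678, 1920, 955, 215]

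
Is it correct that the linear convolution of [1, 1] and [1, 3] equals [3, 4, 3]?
Recompute linear convolution of [1, 1] and [1, 3]: y[0] = 1×1 = 1; y[1] = 1×3 + 1×1 = 4; y[2] = 1×3 = 3 → [1, 4, 3]. Compare to given [3, 4, 3]: they differ at index 0: given 3, correct 1, so answer: No

No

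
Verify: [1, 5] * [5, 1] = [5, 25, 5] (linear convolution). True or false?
Recompute linear convolution of [1, 5] and [5, 1]: y[0] = 1×5 = 5; y[1] = 1×1 + 5×5 = 26; y[2] = 5×1 = 5 → [5, 26, 5]. Compare to given [5, 25, 5]: they differ at index 1: given 25, correct 26, so answer: No

No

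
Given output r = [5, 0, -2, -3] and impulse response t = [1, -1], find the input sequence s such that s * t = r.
Deconvolve r=[5, 0, -2, -3] by t=[1, -1]. Since t[0]=1, solve forward: s[0] = r[0] / 1 = 5; s[1] = (r[1] - 5×-1) / 1 = 5; s[2] = (r[2] - 5×-1) / 1 = 3. So s = [5, 5, 3]. Check by forward convolution: r[0] = 5×1 = 5; r[1] = 5×-1 + 5×1 = 0; r[2] = 5×-1 + 3×1 = -2; r[3] = 3×-1 = -3

[5, 5, 3]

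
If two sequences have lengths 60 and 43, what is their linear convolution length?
Linear/full convolution length: m + n - 1 = 60 + 43 - 1 = 102

102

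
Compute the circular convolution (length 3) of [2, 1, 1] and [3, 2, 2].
Use y[k] = Σ_j s[j]·t[(k-j) mod 3]. y[0] = 2×3 + 1×2 + 1×2 = 10; y[1] = 2×2 + 1×3 + 1×2 = 9; y[2] = 2×2 + 1×2 + 1×3 = 9. Result: [10, 9, 9]

[10, 9, 9]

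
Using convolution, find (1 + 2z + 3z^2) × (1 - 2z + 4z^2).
Ascending coefficients: a = [1, 2, 3], b = [1, -2, 4]. c[0] = 1×1 = 1; c[1] = 1×-2 + 2×1 = 0; c[2] = 1×4 + 2×-2 + 3×1 = 3; c[3] = 2×4 + 3×-2 = 2; c[4] = 3×4 = 12. Result coefficients: [1, 0, 3, 2, 12] → 1 + 3z^2 + 2z^3 + 12z^4

1 + 3z^2 + 2z^3 + 12z^4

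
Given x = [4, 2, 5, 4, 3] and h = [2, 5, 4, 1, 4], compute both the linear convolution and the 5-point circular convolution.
Linear: y_lin[0] = 4×2 = 8; y_lin[1] = 4×5 + 2×2 = 24; y_lin[2] = 4×4 + 2×5 + 5×2 = 36; y_lin[3] = 4×1 + 2×4 + 5×5 + 4×2 = 45; y_lin[4] = 4×4 + 2×1 + 5×4 + 4×5 + 3×2 = 64; y_lin[5] = 2×4 + 5×1 + 4×4 + 3×5 = 44; y_lin[6] = 5×4 + 4×1 + 3×4 = 36; y_lin[7] = 4×4 + 3×1 = 19; y_lin[8] = 3×4 = 12 → [8, 24, 36, 45, 64, 44, 36, 19, 12]. Circular (length 5): y[0] = 4×2 + 2×4 + 5×1 + 4×4 + 3×5 = 52; y[1] = 4×5 + 2×2 + 5×4 + 4×1 + 3×4 = 60; y[2] = 4×4 + 2×5 + 5×2 + 4×4 + 3×1 = 55; y[3] = 4×1 + 2×4 + 5×5 + 4×2 + 3×4 = 57; y[4] = 4×4 + 2×1 + 5×4 + 4×5 + 3×2 = 64 → [52, 60, 55, 57, 64]

Linear: [8, 24, 36, 45, 64, 44, 36, 19, 12], Circular: [52, 60, 55, 57, 64]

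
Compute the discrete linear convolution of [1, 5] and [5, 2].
y[0] = 1×5 = 5; y[1] = 1×2 + 5×5 = 27; y[2] = 5×2 = 10

[5, 27, 10]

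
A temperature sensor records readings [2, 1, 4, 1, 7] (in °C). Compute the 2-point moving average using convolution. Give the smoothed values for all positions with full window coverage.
2-point moving average kernel = [1, 1]. Apply in 'valid' mode (full window coverage): avg[0] = (2 + 1) / 2 = 1.5; avg[1] = (1 + 4) / 2 = 2.5; avg[2] = (4 + 1) / 2 = 2.5; avg[3] = (1 + 7) / 2 = 4.0. Smoothed values: [1.5, 2.5, 2.5, 4.0]

[1.5, 2.5, 2.5, 4.0]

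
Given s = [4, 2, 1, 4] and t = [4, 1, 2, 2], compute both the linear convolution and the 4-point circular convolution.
Linear: y_lin[0] = 4×4 = 16; y_lin[1] = 4×1 + 2×4 = 12; y_lin[2] = 4×2 + 2×1 + 1×4 = 14; y_lin[3] = 4×2 + 2×2 + 1×1 + 4×4 = 29; y_lin[4] = 2×2 + 1×2 + 4×1 = 10; y_lin[5] = 1×2 + 4×2 = 10; y_lin[6] = 4×2 = 8 → [16, 12, 14, 29, 10, 10, 8]. Circular (length 4): y[0] = 4×4 + 2×2 + 1×2 + 4×1 = 26; y[1] = 4×1 + 2×4 + 1×2 + 4×2 = 22; y[2] = 4×2 + 2×1 + 1×4 + 4×2 = 22; y[3] = 4×2 + 2×2 + 1×1 + 4×4 = 29 → [26, 22, 22, 29]

Linear: [16, 12, 14, 29, 10, 10, 8], Circular: [26, 22, 22, 29]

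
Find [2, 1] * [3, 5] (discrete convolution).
y[0] = 2×3 = 6; y[1] = 2×5 + 1×3 = 13; y[2] = 1×5 = 5

[6, 13, 5]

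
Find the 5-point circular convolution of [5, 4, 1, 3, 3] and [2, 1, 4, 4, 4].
Use y[k] = Σ_j a[j]·b[(k-j) mod 5]. y[0] = 5×2 + 4×4 + 1×4 + 3×4 + 3×1 = 45; y[1] = 5×1 + 4×2 + 1×4 + 3×4 + 3×4 = 41; y[2] = 5×4 + 4×1 + 1×2 + 3×4 + 3×4 = 50; y[3] = 5×4 + 4×4 + 1×1 + 3×2 + 3×4 = 55; y[4] = 5×4 + 4×4 + 1×4 + 3×1 + 3×2 = 49. Result: [45, 41, 50, 55, 49]

[45, 41, 50, 55, 49]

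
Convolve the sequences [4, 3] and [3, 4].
y[0] = 4×3 = 12; y[1] = 4×4 + 3×3 = 25; y[2] = 3×4 = 12

[12, 25, 12]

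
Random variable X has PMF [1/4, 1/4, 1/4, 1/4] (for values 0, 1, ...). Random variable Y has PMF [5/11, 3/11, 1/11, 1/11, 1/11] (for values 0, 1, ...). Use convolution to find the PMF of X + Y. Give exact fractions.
P(X+Y=k) = Σ_i P(X=i)·P(Y=k-i) — a convolution of [1/4, 1/4, 1/4, 1/4] and [5/11, 3/11, 1/11, 1/11, 1/11]. P(X+Y=0) = (1/4)×(5/11) = 5/44; P(X+Y=1) = (1/4)×(3/11) + (1/4)×(5/11) = 3/44 + 5/44 = 2/11; P(X+Y=2) = (1/4)×(1/11) + (1/4)×(3/11) + (1/4)×(5/11) = 1/44 + 3/44 + 5/44 = 9/44; P(X+Y=3) = (1/4)×(1/11) + (1/4)×(1/11) + (1/4)×(3/11) + (1/4)×(5/11) = 1/44 + 1/44 + 3/44 + 5/44 = 5/22; P(X+Y=4) = (1/4)×(1/11) + (1/4)×(1/11) + (1/4)×(1/11) + (1/4)×(3/11) = 1/44 + 1/44 + 1/44 + 3/44 = 3/22; P(X+Y=5) = (1/4)×(1/11) + (1/4)×(1/11) + (1/4)×(1/11) = 1/44 + 1/44 + 1/44 = 3/44; P(X+Y=6) = (1/4)×(1/11) + (1/4)×(1/11) = 1/44 + 1/44 = 1/22; P(X+Y=7) = (1/4)×(1/11) = 1/44. PMF: [5/44, 2/11, 9/44, 5/22, 3/22, 3/44, 1/22, 1/44] (sums to 1 ✓)

[5/44, 2/11, 9/44, 5/22, 3/22, 3/44, 1/22, 1/44]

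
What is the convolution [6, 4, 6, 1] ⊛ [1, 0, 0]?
y[0] = 6×1 = 6; y[1] = 6×0 + 4×1 = 4; y[2] = 6×0 + 4×0 + 6×1 = 6; y[3] = 4×0 + 6×0 + 1×1 = 1; y[4] = 6×0 + 1×0 = 0; y[5] = 1×0 = 0

[6, 4, 6, 1, 0, 0]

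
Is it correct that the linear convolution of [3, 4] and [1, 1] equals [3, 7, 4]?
Recompute linear convolution of [3, 4] and [1, 1]: y[0] = 3×1 = 3; y[1] = 3×1 + 4×1 = 7; y[2] = 4×1 = 4 → [3, 7, 4]. Given [3, 7, 4] matches, so answer: Yes

Yes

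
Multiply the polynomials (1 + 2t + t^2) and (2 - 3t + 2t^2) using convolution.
Ascending coefficients: a = [1, 2, 1], b = [2, -3, 2]. c[0] = 1×2 = 2; c[1] = 1×-3 + 2×2 = 1; c[2] = 1×2 + 2×-3 + 1×2 = -2; c[3] = 2×2 + 1×-3 = 1; c[4] = 1×2 = 2. Result coefficients: [2, 1, -2, 1, 2] → 2 + t - 2t^2 + t^3 + 2t^4

2 + t - 2t^2 + t^3 + 2t^4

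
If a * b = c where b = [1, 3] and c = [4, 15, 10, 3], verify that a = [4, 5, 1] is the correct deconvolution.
Forward-compute [4, 5, 1] * [1, 3]: c[0] = 4×1 = 4; c[1] = 4×3 + 5×1 = 17; c[2] = 5×3 + 1×1 = 16; c[3] = 1×3 = 3 → [4, 17, 16, 3]. Does not match given c = [4, 15, 10, 3].

Not verified. [4, 5, 1] * [1, 3] = [4, 17, 16, 3], which differs from [4, 15, 10, 3] at index 1.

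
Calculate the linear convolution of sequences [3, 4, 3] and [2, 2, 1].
y[0] = 3×2 = 6; y[1] = 3×2 + 4×2 = 14; y[2] = 3×1 + 4×2 + 3×2 = 17; y[3] = 4×1 + 3×2 = 10; y[4] = 3×1 = 3

[6, 14, 17, 10, 3]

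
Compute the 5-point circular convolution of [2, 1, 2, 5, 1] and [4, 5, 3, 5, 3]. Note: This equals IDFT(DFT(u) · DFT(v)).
Either evaluate y[k] = Σ_j u[j]·v[(k-j) mod 5] directly, or use IDFT(DFT(u) · DFT(v)). y[0] = 2×4 + 1×3 + 2×5 + 5×3 + 1×5 = 41; y[1] = 2×5 + 1×4 + 2×3 + 5×5 + 1×3 = 48; y[2] = 2×3 + 1×5 + 2×4 + 5×3 + 1×5 = 39; y[3] = 2×5 + 1×3 + 2×5 + 5×4 + 1×3 = 46; y[4] = 2×3 + 1×5 + 2×3 + 5×5 + 1×4 = 46. Result: [41, 48, 39, 46, 46]

[41, 48, 39, 46, 46]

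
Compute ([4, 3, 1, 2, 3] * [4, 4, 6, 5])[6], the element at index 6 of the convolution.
Use y[k] = Σ_i a[i]·b[k-i] at k=6. y[6] = 2×5 + 3×6 = 28

28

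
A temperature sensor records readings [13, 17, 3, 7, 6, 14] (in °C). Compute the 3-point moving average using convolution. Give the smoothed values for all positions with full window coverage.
3-point moving average kernel = [1, 1, 1]. Apply in 'valid' mode (full window coverage): avg[0] = (13 + 17 + 3) / 3 = 11.0; avg[1] = (17 + 3 + 7) / 3 = 9.0; avg[2] = (3 + 7 + 6) / 3 = 5.33; avg[3] = (7 + 6 + 14) / 3 = 9.0. Smoothed values: [11.0, 9.0, 5.33, 9.0]

[11.0, 9.0, 5.33, 9.0]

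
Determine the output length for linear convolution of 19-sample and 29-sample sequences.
Linear/full convolution length: m + n - 1 = 19 + 29 - 1 = 47

47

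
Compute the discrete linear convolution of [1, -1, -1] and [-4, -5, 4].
y[0] = 1×-4 = -4; y[1] = 1×-5 + -1×-4 = -1; y[2] = 1×4 + -1×-5 + -1×-4 = 13; y[3] = -1×4 + -1×-5 = 1; y[4] = -1×4 = -4

[-4, -1, 13, 1, -4]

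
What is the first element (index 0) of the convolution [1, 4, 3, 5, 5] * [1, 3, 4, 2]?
Use y[k] = Σ_i a[i]·b[k-i] at k=0. y[0] = 1×1 = 1

1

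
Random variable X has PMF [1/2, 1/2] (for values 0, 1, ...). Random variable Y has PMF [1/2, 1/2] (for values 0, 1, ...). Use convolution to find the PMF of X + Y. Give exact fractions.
P(X+Y=k) = Σ_i P(X=i)·P(Y=k-i) — a convolution of [1/2, 1/2] and [1/2, 1/2]. P(X+Y=0) = (1/2)×(1/2) = 1/4; P(X+Y=1) = (1/2)×(1/2) + (1/2)×(1/2) = 1/4 + 1/4 = 1/2; P(X+Y=2) = (1/2)×(1/2) = 1/4. PMF: [1/4, 1/2, 1/4] (sums to 1 ✓)

[1/4, 1/2, 1/4]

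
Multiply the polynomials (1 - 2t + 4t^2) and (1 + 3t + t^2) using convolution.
Ascending coefficients: a = [1, -2, 4], b = [1, 3, 1]. c[0] = 1×1 = 1; c[1] = 1×3 + -2×1 = 1; c[2] = 1×1 + -2×3 + 4×1 = -1; c[3] = -2×1 + 4×3 = 10; c[4] = 4×1 = 4. Result coefficients: [1, 1, -1, 10, 4] → 1 + t - t^2 + 10t^3 + 4t^4

1 + t - t^2 + 10t^3 + 4t^4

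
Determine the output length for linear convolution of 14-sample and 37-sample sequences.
Linear/full convolution length: m + n - 1 = 14 + 37 - 1 = 50

50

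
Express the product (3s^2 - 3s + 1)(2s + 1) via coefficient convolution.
Ascending coefficients: a = [1, -3, 3], b = [1, 2]. c[0] = 1×1 = 1; c[1] = 1×2 + -3×1 = -1; c[2] = -3×2 + 3×1 = -3; c[3] = 3×2 = 6. Result coefficients: [1, -1, -3, 6] → 6s^3 - 3s^2 - s + 1

6s^3 - 3s^2 - s + 1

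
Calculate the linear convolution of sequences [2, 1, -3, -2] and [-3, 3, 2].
y[0] = 2×-3 = -6; y[1] = 2×3 + 1×-3 = 3; y[2] = 2×2 + 1×3 + -3×-3 = 16; y[3] = 1×2 + -3×3 + -2×-3 = -1; y[4] = -3×2 + -2×3 = -12; y[5] = -2×2 = -4

[-6, 3, 16, -1, -12, -4]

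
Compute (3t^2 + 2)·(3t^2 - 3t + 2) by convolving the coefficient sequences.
Ascending coefficients: a = [2, 0, 3], b = [2, -3, 3]. c[0] = 2×2 = 4; c[1] = 2×-3 + 0×2 = -6; c[2] = 2×3 + 0×-3 + 3×2 = 12; c[3] = 0×3 + 3×-3 = -9; c[4] = 3×3 = 9. Result coefficients: [4, -6, 12, -9, 9] → 9t^4 - 9t^3 + 12t^2 - 6t + 4

9t^4 - 9t^3 + 12t^2 - 6t + 4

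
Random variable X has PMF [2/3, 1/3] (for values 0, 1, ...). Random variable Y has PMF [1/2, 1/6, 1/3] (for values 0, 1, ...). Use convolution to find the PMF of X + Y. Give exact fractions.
P(X+Y=k) = Σ_i P(X=i)·P(Y=k-i) — a convolution of [2/3, 1/3] and [1/2, 1/6, 1/3]. P(X+Y=0) = (2/3)×(1/2) = 1/3; P(X+Y=1) = (2/3)×(1/6) + (1/3)×(1/2) = 1/9 + 1/6 = 5/18; P(X+Y=2) = (2/3)×(1/3) + (1/3)×(1/6) = 2/9 + 1/18 = 5/18; P(X+Y=3) = (1/3)×(1/3) = 1/9. PMF: [1/3, 5/18, 5/18, 1/9] (sums to 1 ✓)

[1/3, 5/18, 5/18, 1/9]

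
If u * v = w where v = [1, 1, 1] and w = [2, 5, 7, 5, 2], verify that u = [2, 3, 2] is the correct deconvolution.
Forward-compute [2, 3, 2] * [1, 1, 1]: w[0] = 2×1 = 2; w[1] = 2×1 + 3×1 = 5; w[2] = 2×1 + 3×1 + 2×1 = 7; w[3] = 3×1 + 2×1 = 5; w[4] = 2×1 = 2 → [2, 5, 7, 5, 2]. Matches given w = [2, 5, 7, 5, 2], so verified.

Verified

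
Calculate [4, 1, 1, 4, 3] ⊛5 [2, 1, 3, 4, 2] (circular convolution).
Use y[k] = Σ_j f[j]·g[(k-j) mod 5]. y[0] = 4×2 + 1×2 + 1×4 + 4×3 + 3×1 = 29; y[1] = 4×1 + 1×2 + 1×2 + 4×4 + 3×3 = 33; y[2] = 4×3 + 1×1 + 1×2 + 4×2 + 3×4 = 35; y[3] = 4×4 + 1×3 + 1×1 + 4×2 + 3×2 = 34; y[4] = 4×2 + 1×4 + 1×3 + 4×1 + 3×2 = 25. Result: [29, 33, 35, 34, 25]

[29, 33, 35, 34, 25]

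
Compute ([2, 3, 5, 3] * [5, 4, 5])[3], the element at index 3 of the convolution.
Use y[k] = Σ_i a[i]·b[k-i] at k=3. y[3] = 3×5 + 5×4 + 3×5 = 50

50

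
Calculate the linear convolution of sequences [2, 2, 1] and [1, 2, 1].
y[0] = 2×1 = 2; y[1] = 2×2 + 2×1 = 6; y[2] = 2×1 + 2×2 + 1×1 = 7; y[3] = 2×1 + 1×2 = 4; y[4] = 1×1 = 1

[2, 6, 7, 4, 1]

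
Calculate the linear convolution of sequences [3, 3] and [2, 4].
y[0] = 3×2 = 6; y[1] = 3×4 + 3×2 = 18; y[2] = 3×4 = 12

[6, 18, 12]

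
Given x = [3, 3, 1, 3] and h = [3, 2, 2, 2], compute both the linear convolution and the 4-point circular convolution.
Linear: y_lin[0] = 3×3 = 9; y_lin[1] = 3×2 + 3×3 = 15; y_lin[2] = 3×2 + 3×2 + 1×3 = 15; y_lin[3] = 3×2 + 3×2 + 1×2 + 3×3 = 23; y_lin[4] = 3×2 + 1×2 + 3×2 = 14; y_lin[5] = 1×2 + 3×2 = 8; y_lin[6] = 3×2 = 6 → [9, 15, 15, 23, 14, 8, 6]. Circular (length 4): y[0] = 3×3 + 3×2 + 1×2 + 3×2 = 23; y[1] = 3×2 + 3×3 + 1×2 + 3×2 = 23; y[2] = 3×2 + 3×2 + 1×3 + 3×2 = 21; y[3] = 3×2 + 3×2 + 1×2 + 3×3 = 23 → [23, 23, 21, 23]

Linear: [9, 15, 15, 23, 14, 8, 6], Circular: [23, 23, 21, 23]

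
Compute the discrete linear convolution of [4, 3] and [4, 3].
y[0] = 4×4 = 16; y[1] = 4×3 + 3×4 = 24; y[2] = 3×3 = 9

[16, 24, 9]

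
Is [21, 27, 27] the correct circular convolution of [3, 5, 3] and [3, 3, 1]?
Recompute circular convolution of [3, 5, 3] and [3, 3, 1]: y[0] = 3×3 + 5×1 + 3×3 = 23; y[1] = 3×3 + 5×3 + 3×1 = 27; y[2] = 3×1 + 5×3 + 3×3 = 27 → [23, 27, 27]. Compare to given [21, 27, 27]: they differ at index 0: given 21, correct 23, so answer: No

No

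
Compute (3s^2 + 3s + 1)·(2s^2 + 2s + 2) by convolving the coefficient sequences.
Ascending coefficients: a = [1, 3, 3], b = [2, 2, 2]. c[0] = 1×2 = 2; c[1] = 1×2 + 3×2 = 8; c[2] = 1×2 + 3×2 + 3×2 = 14; c[3] = 3×2 + 3×2 = 12; c[4] = 3×2 = 6. Result coefficients: [2, 8, 14, 12, 6] → 6s^4 + 12s^3 + 14s^2 + 8s + 2

6s^4 + 12s^3 + 14s^2 + 8s + 2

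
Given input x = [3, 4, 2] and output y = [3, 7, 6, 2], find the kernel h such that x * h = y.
Output length 4 = len(x) + len(h) - 1 ⇒ len(h) = 2. Solve h forward using h[k] = (y[k] - Σ_{i≥1} x[i]·h[k-i]) / x[0]: h[0] = y[0] / x[0] = 3 / 3 = 1; h[1] = (y[1] - 4×1) / x[0] = (7 - 4×1) / 3 = 1. So h = [1, 1]. Forward-check [3, 4, 2] * [1, 1]: y[0] = 3×1 = 3; y[1] = 3×1 + 4×1 = 7; y[2] = 4×1 + 2×1 = 6; y[3] = 2×1 = 2 → [3, 7, 6, 2] ✓

[1, 1]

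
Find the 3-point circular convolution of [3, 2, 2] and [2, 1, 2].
Use y[k] = Σ_j s[j]·t[(k-j) mod 3]. y[0] = 3×2 + 2×2 + 2×1 = 12; y[1] = 3×1 + 2×2 + 2×2 = 11; y[2] = 3×2 + 2×1 + 2×2 = 12. Result: [12, 11, 12]

[12, 11, 12]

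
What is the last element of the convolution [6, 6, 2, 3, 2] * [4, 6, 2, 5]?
Use y[k] = Σ_i a[i]·b[k-i] at k=7. y[7] = 2×5 = 10

10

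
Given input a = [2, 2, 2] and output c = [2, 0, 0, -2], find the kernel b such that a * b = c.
Output length 4 = len(a) + len(b) - 1 ⇒ len(b) = 2. Solve b forward using b[k] = (c[k] - Σ_{i≥1} a[i]·b[k-i]) / a[0]: b[0] = c[0] / a[0] = 2 / 2 = 1; b[1] = (c[1] - 2×1) / a[0] = (0 - 2×1) / 2 = -1. So b = [1, -1]. Forward-check [2, 2, 2] * [1, -1]: c[0] = 2×1 = 2; c[1] = 2×-1 + 2×1 = 0; c[2] = 2×-1 + 2×1 = 0; c[3] = 2×-1 = -2 → [2, 0, 0, -2] ✓

[1, -1]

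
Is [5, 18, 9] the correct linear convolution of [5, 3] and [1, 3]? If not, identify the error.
Recompute linear convolution of [5, 3] and [1, 3]: y[0] = 5×1 = 5; y[1] = 5×3 + 3×1 = 18; y[2] = 3×3 = 9 → [5, 18, 9]. Given [5, 18, 9] matches, so answer: Yes

Yes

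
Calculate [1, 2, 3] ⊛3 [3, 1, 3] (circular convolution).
Use y[k] = Σ_j s[j]·t[(k-j) mod 3]. y[0] = 1×3 + 2×3 + 3×1 = 12; y[1] = 1×1 + 2×3 + 3×3 = 16; y[2] = 1×3 + 2×1 + 3×3 = 14. Result: [12, 16, 14]

[12, 16, 14]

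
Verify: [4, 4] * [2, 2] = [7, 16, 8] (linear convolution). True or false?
Recompute linear convolution of [4, 4] and [2, 2]: y[0] = 4×2 = 8; y[1] = 4×2 + 4×2 = 16; y[2] = 4×2 = 8 → [8, 16, 8]. Compare to given [7, 16, 8]: they differ at index 0: given 7, correct 8, so answer: No

No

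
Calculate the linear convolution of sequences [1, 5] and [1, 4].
y[0] = 1×1 = 1; y[1] = 1×4 + 5×1 = 9; y[2] = 5×4 = 20

[1, 9, 20]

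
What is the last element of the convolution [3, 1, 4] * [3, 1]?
Use y[k] = Σ_i a[i]·b[k-i] at k=3. y[3] = 4×1 = 4

4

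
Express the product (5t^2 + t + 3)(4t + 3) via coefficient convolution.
Ascending coefficients: a = [3, 1, 5], b = [3, 4]. c[0] = 3×3 = 9; c[1] = 3×4 + 1×3 = 15; c[2] = 1×4 + 5×3 = 19; c[3] = 5×4 = 20. Result coefficients: [9, 15, 19, 20] → 20t^3 + 19t^2 + 15t + 9

20t^3 + 19t^2 + 15t + 9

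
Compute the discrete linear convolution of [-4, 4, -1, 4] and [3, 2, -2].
y[0] = -4×3 = -12; y[1] = -4×2 + 4×3 = 4; y[2] = -4×-2 + 4×2 + -1×3 = 13; y[3] = 4×-2 + -1×2 + 4×3 = 2; y[4] = -1×-2 + 4×2 = 10; y[5] = 4×-2 = -8

[-12, 4, 13, 2, 10, -8]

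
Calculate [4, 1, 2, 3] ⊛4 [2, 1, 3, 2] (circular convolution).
Use y[k] = Σ_j x[j]·h[(k-j) mod 4]. y[0] = 4×2 + 1×2 + 2×3 + 3×1 = 19; y[1] = 4×1 + 1×2 + 2×2 + 3×3 = 19; y[2] = 4×3 + 1×1 + 2×2 + 3×2 = 23; y[3] = 4×2 + 1×3 + 2×1 + 3×2 = 19. Result: [19, 19, 23, 19]

[19, 19, 23, 19]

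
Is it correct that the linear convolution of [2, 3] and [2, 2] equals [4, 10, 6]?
Recompute linear convolution of [2, 3] and [2, 2]: y[0] = 2×2 = 4; y[1] = 2×2 + 3×2 = 10; y[2] = 3×2 = 6 → [4, 10, 6]. Given [4, 10, 6] matches, so answer: Yes

Yes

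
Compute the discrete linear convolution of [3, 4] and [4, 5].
y[0] = 3×4 = 12; y[1] = 3×5 + 4×4 = 31; y[2] = 4×5 = 20

[12, 31, 20]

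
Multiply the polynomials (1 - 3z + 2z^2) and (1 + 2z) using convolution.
Ascending coefficients: a = [1, -3, 2], b = [1, 2]. c[0] = 1×1 = 1; c[1] = 1×2 + -3×1 = -1; c[2] = -3×2 + 2×1 = -4; c[3] = 2×2 = 4. Result coefficients: [1, -1, -4, 4] → 1 - z - 4z^2 + 4z^3

1 - z - 4z^2 + 4z^3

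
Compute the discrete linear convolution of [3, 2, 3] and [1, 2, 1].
y[0] = 3×1 = 3; y[1] = 3×2 + 2×1 = 8; y[2] = 3×1 + 2×2 + 3×1 = 10; y[3] = 2×1 + 3×2 = 8; y[4] = 3×1 = 3

[3, 8, 10, 8, 3]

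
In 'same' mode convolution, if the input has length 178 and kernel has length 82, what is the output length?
'Same' mode returns an output with the same length as the input: 178

178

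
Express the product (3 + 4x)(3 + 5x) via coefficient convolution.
Ascending coefficients: a = [3, 4], b = [3, 5]. c[0] = 3×3 = 9; c[1] = 3×5 + 4×3 = 27; c[2] = 4×5 = 20. Result coefficients: [9, 27, 20] → 9 + 27x + 20x^2

9 + 27x + 20x^2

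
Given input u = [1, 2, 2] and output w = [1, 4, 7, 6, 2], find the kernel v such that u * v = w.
Output length 5 = len(u) + len(v) - 1 ⇒ len(v) = 3. Solve v forward using v[k] = (w[k] - Σ_{i≥1} u[i]·v[k-i]) / u[0]: v[0] = w[0] / u[0] = 1 / 1 = 1; v[1] = (w[1] - 2×1) / u[0] = (4 - 2×1) / 1 = 2; v[2] = (w[2] - 2×2 - 2×1) / u[0] = (7 - 2×2 - 2×1) / 1 = 1. So v = [1, 2, 1]. Forward-check [1, 2, 2] * [1, 2, 1]: w[0] = 1×1 = 1; w[1] = 1×2 + 2×1 = 4; w[2] = 1×1 + 2×2 + 2×1 = 7; w[3] = 2×1 + 2×2 = 6; w[4] = 2×1 = 2 → [1, 4, 7, 6, 2] ✓

[1, 2, 1]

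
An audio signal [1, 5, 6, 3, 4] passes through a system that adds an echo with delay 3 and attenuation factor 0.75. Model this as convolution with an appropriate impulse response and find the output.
Direct-path + delayed-attenuated-path model → impulse response h = [1, 0, 0, 0.75] (1 at lag 0, 0.75 at lag 3). Output y[n] = x[n] + 0.75·x[n - 3] (with x[n] = 0 outside 0..4): y[0] = 1 + 0.75×0 = 1; y[1] = 5 + 0.75×0 = 5; y[2] = 6 + 0.75×0 = 6; y[3] = 3 + 0.75×1 = 3.75; y[4] = 4 + 0.75×5 = 7.75; y[5] = 0 + 0.75×6 = 4.5; y[6] = 0 + 0.75×3 = 2.25; y[7] = 0 + 0.75×4 = 3.0. So y = [1, 5, 6, 3.75, 7.75, 4.5, 2.25, 3.0]

[1, 5, 6, 3.75, 7.75, 4.5, 2.25, 3.0]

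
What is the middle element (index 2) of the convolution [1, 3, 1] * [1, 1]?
Use y[k] = Σ_i a[i]·b[k-i] at k=2. y[2] = 3×1 + 1×1 = 4

4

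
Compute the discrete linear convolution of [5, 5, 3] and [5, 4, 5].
y[0] = 5×5 = 25; y[1] = 5×4 + 5×5 = 45; y[2] = 5×5 + 5×4 + 3×5 = 60; y[3] = 5×5 + 3×4 = 37; y[4] = 3×5 = 15

[25, 45, 60, 37, 15]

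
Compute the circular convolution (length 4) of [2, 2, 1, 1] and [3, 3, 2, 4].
Use y[k] = Σ_j s[j]·t[(k-j) mod 4]. y[0] = 2×3 + 2×4 + 1×2 + 1×3 = 19; y[1] = 2×3 + 2×3 + 1×4 + 1×2 = 18; y[2] = 2×2 + 2×3 + 1×3 + 1×4 = 17; y[3] = 2×4 + 2×2 + 1×3 + 1×3 = 18. Result: [19, 18, 17, 18]

[19, 18, 17, 18]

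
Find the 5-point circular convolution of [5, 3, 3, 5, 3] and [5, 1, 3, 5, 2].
Use y[k] = Σ_j a[j]·b[(k-j) mod 5]. y[0] = 5×5 + 3×2 + 3×5 + 5×3 + 3×1 = 64; y[1] = 5×1 + 3×5 + 3×2 + 5×5 + 3×3 = 60; y[2] = 5×3 + 3×1 + 3×5 + 5×2 + 3×5 = 58; y[3] = 5×5 + 3×3 + 3×1 + 5×5 + 3×2 = 68; y[4] = 5×2 + 3×5 + 3×3 + 5×1 + 3×5 = 54. Result: [64, 60, 58, 68, 54]

[64, 60, 58, 68, 54]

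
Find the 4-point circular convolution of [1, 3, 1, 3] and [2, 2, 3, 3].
Use y[k] = Σ_j f[j]·g[(k-j) mod 4]. y[0] = 1×2 + 3×3 + 1×3 + 3×2 = 20; y[1] = 1×2 + 3×2 + 1×3 + 3×3 = 20; y[2] = 1×3 + 3×2 + 1×2 + 3×3 = 20; y[3] = 1×3 + 3×3 + 1×2 + 3×2 = 20. Result: [20, 20, 20, 20]

[20, 20, 20, 20]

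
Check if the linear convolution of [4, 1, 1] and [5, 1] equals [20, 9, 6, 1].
Recompute linear convolution of [4, 1, 1] and [5, 1]: y[0] = 4×5 = 20; y[1] = 4×1 + 1×5 = 9; y[2] = 1×1 + 1×5 = 6; y[3] = 1×1 = 1 → [20, 9, 6, 1]. Given [20, 9, 6, 1] matches, so answer: Yes

Yes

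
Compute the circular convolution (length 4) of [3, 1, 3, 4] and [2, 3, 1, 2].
Use y[k] = Σ_j x[j]·h[(k-j) mod 4]. y[0] = 3×2 + 1×2 + 3×1 + 4×3 = 23; y[1] = 3×3 + 1×2 + 3×2 + 4×1 = 21; y[2] = 3×1 + 1×3 + 3×2 + 4×2 = 20; y[3] = 3×2 + 1×1 + 3×3 + 4×2 = 24. Result: [23, 21, 20, 24]

[23, 21, 20, 24]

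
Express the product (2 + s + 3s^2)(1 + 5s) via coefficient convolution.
Ascending coefficients: a = [2, 1, 3], b = [1, 5]. c[0] = 2×1 = 2; c[1] = 2×5 + 1×1 = 11; c[2] = 1×5 + 3×1 = 8; c[3] = 3×5 = 15. Result coefficients: [2, 11, 8, 15] → 2 + 11s + 8s^2 + 15s^3

2 + 11s + 8s^2 + 15s^3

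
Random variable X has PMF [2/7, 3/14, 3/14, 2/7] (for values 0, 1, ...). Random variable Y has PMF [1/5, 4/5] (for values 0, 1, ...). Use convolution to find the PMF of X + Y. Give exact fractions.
P(X+Y=k) = Σ_i P(X=i)·P(Y=k-i) — a convolution of [2/7, 3/14, 3/14, 2/7] and [1/5, 4/5]. P(X+Y=0) = (2/7)×(1/5) = 2/35; P(X+Y=1) = (2/7)×(4/5) + (3/14)×(1/5) = 8/35 + 3/70 = 19/70; P(X+Y=2) = (3/14)×(4/5) + (3/14)×(1/5) = 6/35 + 3/70 = 3/14; P(X+Y=3) = (3/14)×(4/5) + (2/7)×(1/5) = 6/35 + 2/35 = 8/35; P(X+Y=4) = (2/7)×(4/5) = 8/35. PMF: [2/35, 19/70, 3/14, 8/35, 8/35] (sums to 1 ✓)

[2/35, 19/70, 3/14, 8/35, 8/35]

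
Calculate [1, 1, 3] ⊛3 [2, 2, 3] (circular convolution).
Use y[k] = Σ_j s[j]·t[(k-j) mod 3]. y[0] = 1×2 + 1×3 + 3×2 = 11; y[1] = 1×2 + 1×2 + 3×3 = 13; y[2] = 1×3 + 1×2 + 3×2 = 11. Result: [11, 13, 11]

[11, 13, 11]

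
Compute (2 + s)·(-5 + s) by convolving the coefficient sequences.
Ascending coefficients: a = [2, 1], b = [-5, 1]. c[0] = 2×-5 = -10; c[1] = 2×1 + 1×-5 = -3; c[2] = 1×1 = 1. Result coefficients: [-10, -3, 1] → -10 - 3s + s^2

-10 - 3s + s^2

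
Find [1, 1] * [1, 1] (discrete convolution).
y[0] = 1×1 = 1; y[1] = 1×1 + 1×1 = 2; y[2] = 1×1 = 1

[1, 2, 1]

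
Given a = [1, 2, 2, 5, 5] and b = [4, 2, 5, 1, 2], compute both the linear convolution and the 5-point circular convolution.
Linear: y_lin[0] = 1×4 = 4; y_lin[1] = 1×2 + 2×4 = 10; y_lin[2] = 1×5 + 2×2 + 2×4 = 17; y_lin[3] = 1×1 + 2×5 + 2×2 + 5×4 = 35; y_lin[4] = 1×2 + 2×1 + 2×5 + 5×2 + 5×4 = 44; y_lin[5] = 2×2 + 2×1 + 5×5 + 5×2 = 41; y_lin[6] = 2×2 + 5×1 + 5×5 = 34; y_lin[7] = 5×2 + 5×1 = 15; y_lin[8] = 5×2 = 10 → [4, 10, 17, 35, 44, 41, 34, 15, 10]. Circular (length 5): y[0] = 1×4 + 2×2 + 2×1 + 5×5 + 5×2 = 45; y[1] = 1×2 + 2×4 + 2×2 + 5×1 + 5×5 = 44; y[2] = 1×5 + 2×2 + 2×4 + 5×2 + 5×1 = 32; y[3] = 1×1 + 2×5 + 2×2 + 5×4 + 5×2 = 45; y[4] = 1×2 + 2×1 + 2×5 + 5×2 + 5×4 = 44 → [45, 44, 32, 45, 44]

Linear: [4, 10, 17, 35, 44, 41, 34, 15, 10], Circular: [45, 44, 32, 45, 44]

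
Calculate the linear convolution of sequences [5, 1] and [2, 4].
y[0] = 5×2 = 10; y[1] = 5×4 + 1×2 = 22; y[2] = 1×4 = 4

[10, 22, 4]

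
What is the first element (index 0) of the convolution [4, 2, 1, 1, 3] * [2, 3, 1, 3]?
Use y[k] = Σ_i a[i]·b[k-i] at k=0. y[0] = 4×2 = 8

8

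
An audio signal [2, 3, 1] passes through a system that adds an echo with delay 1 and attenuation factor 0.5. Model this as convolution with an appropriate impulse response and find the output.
Direct-path + delayed-attenuated-path model → impulse response h = [1, 0.5] (1 at lag 0, 0.5 at lag 1). Output y[n] = x[n] + 0.5·x[n - 1] (with x[n] = 0 outside 0..2): y[0] = 2 + 0.5×0 = 2; y[1] = 3 + 0.5×2 = 4.0; y[2] = 1 + 0.5×3 = 2.5; y[3] = 0 + 0.5×1 = 0.5. So y = [2, 4.0, 2.5, 0.5]

[2, 4.0, 2.5, 0.5]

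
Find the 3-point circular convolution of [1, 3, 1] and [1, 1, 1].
Use y[k] = Σ_j f[j]·g[(k-j) mod 3]. y[0] = 1×1 + 3×1 + 1×1 = 5; y[1] = 1×1 + 3×1 + 1×1 = 5; y[2] = 1×1 + 3×1 + 1×1 = 5. Result: [5, 5, 5]

[5, 5, 5]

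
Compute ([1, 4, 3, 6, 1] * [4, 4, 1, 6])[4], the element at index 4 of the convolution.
Use y[k] = Σ_i a[i]·b[k-i] at k=4. y[4] = 4×6 + 3×1 + 6×4 + 1×4 = 55

55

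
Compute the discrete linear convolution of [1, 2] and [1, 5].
y[0] = 1×1 = 1; y[1] = 1×5 + 2×1 = 7; y[2] = 2×5 = 10

[1, 7, 10]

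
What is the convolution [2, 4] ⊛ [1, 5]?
y[0] = 2×1 = 2; y[1] = 2×5 + 4×1 = 14; y[2] = 4×5 = 20

[2, 14, 20]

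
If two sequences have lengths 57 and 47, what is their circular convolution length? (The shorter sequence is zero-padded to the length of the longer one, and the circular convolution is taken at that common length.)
Circular convolution (zero-padding the shorter input) has length max(m, n) = max(57, 47) = 57

57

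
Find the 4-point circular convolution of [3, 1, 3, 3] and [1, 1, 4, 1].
Use y[k] = Σ_j a[j]·b[(k-j) mod 4]. y[0] = 3×1 + 1×1 + 3×4 + 3×1 = 19; y[1] = 3×1 + 1×1 + 3×1 + 3×4 = 19; y[2] = 3×4 + 1×1 + 3×1 + 3×1 = 19; y[3] = 3×1 + 1×4 + 3×1 + 3×1 = 13. Result: [19, 19, 19, 13]

[19, 19, 19, 13]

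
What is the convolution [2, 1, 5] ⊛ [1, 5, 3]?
y[0] = 2×1 = 2; y[1] = 2×5 + 1×1 = 11; y[2] = 2×3 + 1×5 + 5×1 = 16; y[3] = 1×3 + 5×5 = 28; y[4] = 5×3 = 15

[2, 11, 16, 28, 15]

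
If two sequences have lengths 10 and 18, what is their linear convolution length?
Linear/full convolution length: m + n - 1 = 10 + 18 - 1 = 27

27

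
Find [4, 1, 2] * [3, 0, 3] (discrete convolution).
y[0] = 4×3 = 12; y[1] = 4×0 + 1×3 = 3; y[2] = 4×3 + 1×0 + 2×3 = 18; y[3] = 1×3 + 2×0 = 3; y[4] = 2×3 = 6

[12, 3, 18, 3, 6]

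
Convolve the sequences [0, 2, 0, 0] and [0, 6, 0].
y[0] = 0×0 = 0; y[1] = 0×6 + 2×0 = 0; y[2] = 0×0 + 2×6 + 0×0 = 12; y[3] = 2×0 + 0×6 + 0×0 = 0; y[4] = 0×0 + 0×6 = 0; y[5] = 0×0 = 0

[0, 0, 12, 0, 0, 0]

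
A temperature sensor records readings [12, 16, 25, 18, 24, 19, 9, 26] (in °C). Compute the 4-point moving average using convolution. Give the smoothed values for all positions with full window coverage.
4-point moving average kernel = [1, 1, 1, 1]. Apply in 'valid' mode (full window coverage): avg[0] = (12 + 16 + 25 + 18) / 4 = 17.75; avg[1] = (16 + 25 + 18 + 24) / 4 = 20.75; avg[2] = (25 + 18 + 24 + 19) / 4 = 21.5; avg[3] = (18 + 24 + 19 + 9) / 4 = 17.5; avg[4] = (24 + 19 + 9 + 26) / 4 = 19.5. Smoothed values: [17.75, 20.75, 21.5, 17.5, 19.5]

[17.75, 20.75, 21.5, 17.5, 19.5]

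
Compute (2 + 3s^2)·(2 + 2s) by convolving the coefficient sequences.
Ascending coefficients: a = [2, 0, 3], b = [2, 2]. c[0] = 2×2 = 4; c[1] = 2×2 + 0×2 = 4; c[2] = 0×2 + 3×2 = 6; c[3] = 3×2 = 6. Result coefficients: [4, 4, 6, 6] → 4 + 4s + 6s^2 + 6s^3

4 + 4s + 6s^2 + 6s^3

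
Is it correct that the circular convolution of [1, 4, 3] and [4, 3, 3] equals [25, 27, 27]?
Recompute circular convolution of [1, 4, 3] and [4, 3, 3]: y[0] = 1×4 + 4×3 + 3×3 = 25; y[1] = 1×3 + 4×4 + 3×3 = 28; y[2] = 1×3 + 4×3 + 3×4 = 27 → [25, 28, 27]. Compare to given [25, 27, 27]: they differ at index 1: given 27, correct 28, so answer: No

No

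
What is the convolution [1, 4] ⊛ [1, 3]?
y[0] = 1×1 = 1; y[1] = 1×3 + 4×1 = 7; y[2] = 4×3 = 12

[1, 7, 12]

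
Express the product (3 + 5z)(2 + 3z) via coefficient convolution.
Ascending coefficients: a = [3, 5], b = [2, 3]. c[0] = 3×2 = 6; c[1] = 3×3 + 5×2 = 19; c[2] = 5×3 = 15. Result coefficients: [6, 19, 15] → 6 + 19z + 15z^2

6 + 19z + 15z^2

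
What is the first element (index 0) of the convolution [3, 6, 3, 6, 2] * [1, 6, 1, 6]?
Use y[k] = Σ_i a[i]·b[k-i] at k=0. y[0] = 3×1 = 3

3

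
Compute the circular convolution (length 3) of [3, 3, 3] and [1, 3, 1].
Use y[k] = Σ_j a[j]·b[(k-j) mod 3]. y[0] = 3×1 + 3×1 + 3×3 = 15; y[1] = 3×3 + 3×1 + 3×1 = 15; y[2] = 3×1 + 3×3 + 3×1 = 15. Result: [15, 15, 15]

[15, 15, 15]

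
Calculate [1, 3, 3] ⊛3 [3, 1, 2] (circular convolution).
Use y[k] = Σ_j u[j]·v[(k-j) mod 3]. y[0] = 1×3 + 3×2 + 3×1 = 12; y[1] = 1×1 + 3×3 + 3×2 = 16; y[2] = 1×2 + 3×1 + 3×3 = 14. Result: [12, 16, 14]

[12, 16, 14]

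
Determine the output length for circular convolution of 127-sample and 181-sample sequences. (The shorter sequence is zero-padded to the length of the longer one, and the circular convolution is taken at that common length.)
Circular convolution (zero-padding the shorter input) has length max(m, n) = max(127, 181) = 181

181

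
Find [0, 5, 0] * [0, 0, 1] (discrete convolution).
y[0] = 0×0 = 0; y[1] = 0×0 + 5×0 = 0; y[2] = 0×1 + 5×0 + 0×0 = 0; y[3] = 5×1 + 0×0 = 5; y[4] = 0×1 = 0

[0, 0, 0, 5, 0]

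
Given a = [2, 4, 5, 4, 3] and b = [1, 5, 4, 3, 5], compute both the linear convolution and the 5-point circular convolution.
Linear: y_lin[0] = 2×1 = 2; y_lin[1] = 2×5 + 4×1 = 14; y_lin[2] = 2×4 + 4×5 + 5×1 = 33; y_lin[3] = 2×3 + 4×4 + 5×5 + 4×1 = 51; y_lin[4] = 2×5 + 4×3 + 5×4 + 4×5 + 3×1 = 65; y_lin[5] = 4×5 + 5×3 + 4×4 + 3×5 = 66; y_lin[6] = 5×5 + 4×3 + 3×4 = 49; y_lin[7] = 4×5 + 3×3 = 29; y_lin[8] = 3×5 = 15 → [2, 14, 33, 51, 65, 66, 49, 29, 15]. Circular (length 5): y[0] = 2×1 + 4×5 + 5×3 + 4×4 + 3×5 = 68; y[1] = 2×5 + 4×1 + 5×5 + 4×3 + 3×4 = 63; y[2] = 2×4 + 4×5 + 5×1 + 4×5 + 3×3 = 62; y[3] = 2×3 + 4×4 + 5×5 + 4×1 + 3×5 = 66; y[4] = 2×5 + 4×3 + 5×4 + 4×5 + 3×1 = 65 → [68, 63, 62, 66, 65]

Linear: [2, 14, 33, 51, 65, 66, 49, 29, 15], Circular: [68, 63, 62, 66, 65]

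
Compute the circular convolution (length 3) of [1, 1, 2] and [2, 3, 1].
Use y[k] = Σ_j u[j]·v[(k-j) mod 3]. y[0] = 1×2 + 1×1 + 2×3 = 9; y[1] = 1×3 + 1×2 + 2×1 = 7; y[2] = 1×1 + 1×3 + 2×2 = 8. Result: [9, 7, 8]

[9, 7, 8]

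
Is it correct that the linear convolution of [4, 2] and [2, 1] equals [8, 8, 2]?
Recompute linear convolution of [4, 2] and [2, 1]: y[0] = 4×2 = 8; y[1] = 4×1 + 2×2 = 8; y[2] = 2×1 = 2 → [8, 8, 2]. Given [8, 8, 2] matches, so answer: Yes

Yes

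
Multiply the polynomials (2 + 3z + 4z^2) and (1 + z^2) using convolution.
Ascending coefficients: a = [2, 3, 4], b = [1, 0, 1]. c[0] = 2×1 = 2; c[1] = 2×0 + 3×1 = 3; c[2] = 2×1 + 3×0 + 4×1 = 6; c[3] = 3×1 + 4×0 = 3; c[4] = 4×1 = 4. Result coefficients: [2, 3, 6, 3, 4] → 2 + 3z + 6z^2 + 3z^3 + 4z^4

2 + 3z + 6z^2 + 3z^3 + 4z^4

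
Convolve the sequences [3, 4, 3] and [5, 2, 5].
y[0] = 3×5 = 15; y[1] = 3×2 + 4×5 = 26; y[2] = 3×5 + 4×2 + 3×5 = 38; y[3] = 4×5 + 3×2 = 26; y[4] = 3×5 = 15

[15, 26, 38, 26, 15]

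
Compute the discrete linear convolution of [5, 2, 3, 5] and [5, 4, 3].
y[0] = 5×5 = 25; y[1] = 5×4 + 2×5 = 30; y[2] = 5×3 + 2×4 + 3×5 = 38; y[3] = 2×3 + 3×4 + 5×5 = 43; y[4] = 3×3 + 5×4 = 29; y[5] = 5×3 = 15

[25, 30, 38, 43, 29, 15]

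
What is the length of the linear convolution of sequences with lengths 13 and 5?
Linear/full convolution length: m + n - 1 = 13 + 5 - 1 = 17

17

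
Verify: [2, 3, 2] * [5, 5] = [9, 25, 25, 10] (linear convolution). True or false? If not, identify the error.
Recompute linear convolution of [2, 3, 2] and [5, 5]: y[0] = 2×5 = 10; y[1] = 2×5 + 3×5 = 25; y[2] = 3×5 + 2×5 = 25; y[3] = 2×5 = 10 → [10, 25, 25, 10]. Compare to given [9, 25, 25, 10]: they differ at index 0: given 9, correct 10, so answer: No

No. Error at index 0: given 9, correct 10.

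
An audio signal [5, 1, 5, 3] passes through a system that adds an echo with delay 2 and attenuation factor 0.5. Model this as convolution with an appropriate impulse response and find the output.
Direct-path + delayed-attenuated-path model → impulse response h = [1, 0, 0.5] (1 at lag 0, 0.5 at lag 2). Output y[n] = x[n] + 0.5·x[n - 2] (with x[n] = 0 outside 0..3): y[0] = 5 + 0.5×0 = 5; y[1] = 1 + 0.5×0 = 1; y[2] = 5 + 0.5×5 = 7.5; y[3] = 3 + 0.5×1 = 3.5; y[4] = 0 + 0.5×5 = 2.5; y[5] = 0 + 0.5×3 = 1.5. So y = [5, 1, 7.5, 3.5, 2.5, 1.5]

[5, 1, 7.5, 3.5, 2.5, 1.5]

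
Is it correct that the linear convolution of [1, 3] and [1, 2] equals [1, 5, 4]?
Recompute linear convolution of [1, 3] and [1, 2]: y[0] = 1×1 = 1; y[1] = 1×2 + 3×1 = 5; y[2] = 3×2 = 6 → [1, 5, 6]. Compare to given [1, 5, 4]: they differ at index 2: given 4, correct 6, so answer: No

No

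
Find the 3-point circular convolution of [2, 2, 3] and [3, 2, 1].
Use y[k] = Σ_j x[j]·h[(k-j) mod 3]. y[0] = 2×3 + 2×1 + 3×2 = 14; y[1] = 2×2 + 2×3 + 3×1 = 13; y[2] = 2×1 + 2×2 + 3×3 = 15. Result: [14, 13, 15]

[14, 13, 15]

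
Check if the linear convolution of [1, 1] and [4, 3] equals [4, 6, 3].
Recompute linear convolution of [1, 1] and [4, 3]: y[0] = 1×4 = 4; y[1] = 1×3 + 1×4 = 7; y[2] = 1×3 = 3 → [4, 7, 3]. Compare to given [4, 6, 3]: they differ at index 1: given 6, correct 7, so answer: No

No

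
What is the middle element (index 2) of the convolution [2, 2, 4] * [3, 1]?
Use y[k] = Σ_i a[i]·b[k-i] at k=2. y[2] = 2×1 + 4×3 = 14

14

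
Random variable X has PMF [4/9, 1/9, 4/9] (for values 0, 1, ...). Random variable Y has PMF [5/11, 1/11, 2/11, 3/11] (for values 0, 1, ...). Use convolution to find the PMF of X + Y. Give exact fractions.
P(X+Y=k) = Σ_i P(X=i)·P(Y=k-i) — a convolution of [4/9, 1/9, 4/9] and [5/11, 1/11, 2/11, 3/11]. P(X+Y=0) = (4/9)×(5/11) = 20/99; P(X+Y=1) = (4/9)×(1/11) + (1/9)×(5/11) = 4/99 + 5/99 = 1/11; P(X+Y=2) = (4/9)×(2/11) + (1/9)×(1/11) + (4/9)×(5/11) = 8/99 + 1/99 + 20/99 = 29/99; P(X+Y=3) = (4/9)×(3/11) + (1/9)×(2/11) + (4/9)×(1/11) = 4/33 + 2/99 + 4/99 = 2/11; P(X+Y=4) = (1/9)×(3/11) + (4/9)×(2/11) = 1/33 + 8/99 = 1/9; P(X+Y=5) = (4/9)×(3/11) = 4/33. PMF: [20/99, 1/11, 29/99, 2/11, 1/9, 4/33] (sums to 1 ✓)

[20/99, 1/11, 29/99, 2/11, 1/9, 4/33]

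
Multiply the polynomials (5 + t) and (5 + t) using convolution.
Ascending coefficients: a = [5, 1], b = [5, 1]. c[0] = 5×5 = 25; c[1] = 5×1 + 1×5 = 10; c[2] = 1×1 = 1. Result coefficients: [25, 10, 1] → 25 + 10t + t^2

25 + 10t + t^2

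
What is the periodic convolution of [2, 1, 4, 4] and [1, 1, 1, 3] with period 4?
Use y[k] = Σ_j u[j]·v[(k-j) mod 4]. y[0] = 2×1 + 1×3 + 4×1 + 4×1 = 13; y[1] = 2×1 + 1×1 + 4×3 + 4×1 = 19; y[2] = 2×1 + 1×1 + 4×1 + 4×3 = 19; y[3] = 2×3 + 1×1 + 4×1 + 4×1 = 15. Result: [13, 19, 19, 15]

[13, 19, 19, 15]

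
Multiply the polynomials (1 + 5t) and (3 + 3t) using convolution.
Ascending coefficients: a = [1, 5], b = [3, 3]. c[0] = 1×3 = 3; c[1] = 1×3 + 5×3 = 18; c[2] = 5×3 = 15. Result coefficients: [3, 18, 15] → 3 + 18t + 15t^2

3 + 18t + 15t^2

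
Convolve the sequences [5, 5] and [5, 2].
y[0] = 5×5 = 25; y[1] = 5×2 + 5×5 = 35; y[2] = 5×2 = 10

[25, 35, 10]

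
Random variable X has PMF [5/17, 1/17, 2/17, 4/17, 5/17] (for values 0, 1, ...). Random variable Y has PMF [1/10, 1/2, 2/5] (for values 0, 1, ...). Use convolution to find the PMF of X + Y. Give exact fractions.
P(X+Y=k) = Σ_i P(X=i)·P(Y=k-i) — a convolution of [5/17, 1/17, 2/17, 4/17, 5/17] and [1/10, 1/2, 2/5]. P(X+Y=0) = (5/17)×(1/10) = 1/34; P(X+Y=1) = (5/17)×(1/2) + (1/17)×(1/10) = 5/34 + 1/170 = 13/85; P(X+Y=2) = (5/17)×(2/5) + (1/17)×(1/2) + (2/17)×(1/10) = 2/17 + 1/34 + 1/85 = 27/170; P(X+Y=3) = (1/17)×(2/5) + (2/17)×(1/2) + (4/17)×(1/10) = 2/85 + 1/17 + 2/85 = 9/85; P(X+Y=4) = (2/17)×(2/5) + (4/17)×(1/2) + (5/17)×(1/10) = 4/85 + 2/17 + 1/34 = 33/170; P(X+Y=5) = (4/17)×(2/5) + (5/17)×(1/2) = 8/85 + 5/34 = 41/170; P(X+Y=6) = (5/17)×(2/5) = 2/17. PMF: [1/34, 13/85, 27/170, 9/85, 33/170, 41/170, 2/17] (sums to 1 ✓)

[1/34, 13/85, 27/170, 9/85, 33/170, 41/170, 2/17]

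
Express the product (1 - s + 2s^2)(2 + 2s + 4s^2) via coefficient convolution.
Ascending coefficients: a = [1, -1, 2], b = [2, 2, 4]. c[0] = 1×2 = 2; c[1] = 1×2 + -1×2 = 0; c[2] = 1×4 + -1×2 + 2×2 = 6; c[3] = -1×4 + 2×2 = 0; c[4] = 2×4 = 8. Result coefficients: [2, 0, 6, 0, 8] → 2 + 6s^2 + 8s^4

2 + 6s^2 + 8s^4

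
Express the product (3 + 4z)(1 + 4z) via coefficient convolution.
Ascending coefficients: a = [3, 4], b = [1, 4]. c[0] = 3×1 = 3; c[1] = 3×4 + 4×1 = 16; c[2] = 4×4 = 16. Result coefficients: [3, 16, 16] → 3 + 16z + 16z^2

3 + 16z + 16z^2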